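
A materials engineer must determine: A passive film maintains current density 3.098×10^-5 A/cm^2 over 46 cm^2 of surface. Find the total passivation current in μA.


I = i_pass * A, then convert A → μA (×10^6)
I = 3.098×10^-5 * 46 * 10^6 = 1425.08 μA

1425.08 μA


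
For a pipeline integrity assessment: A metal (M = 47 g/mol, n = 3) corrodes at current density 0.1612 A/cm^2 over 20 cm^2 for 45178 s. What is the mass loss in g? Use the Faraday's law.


Apply Faraday's law: m = i*A*t*M / (n*F)
Total charge passed Q = i*A*t = 0.1612*20*45178 = 145653.872 C
m = Q*M/(n*F) = 145653.872*47/(3*96485) = 23.6504 g

23.6504 g


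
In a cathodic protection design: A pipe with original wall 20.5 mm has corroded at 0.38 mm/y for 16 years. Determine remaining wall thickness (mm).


Remaining wall = original − CR × time
t = 20.5 − 0.38*16 = 20.5 − 6.08 = 14.42 mm

14.42 mm


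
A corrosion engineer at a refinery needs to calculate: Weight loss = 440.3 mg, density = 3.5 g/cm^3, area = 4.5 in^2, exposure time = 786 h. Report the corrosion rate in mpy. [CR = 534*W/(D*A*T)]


Apply the mpy weight-loss relation: CR = 534 * W / (D * A * T)
Numerator: 534 * 440.3 = 235120.2
Denominator: 3.5 * 4.5 * 786 = 12379.5
CR = 235120.2 / 12379.5 = 18.99271 mpy

18.99271 mpy


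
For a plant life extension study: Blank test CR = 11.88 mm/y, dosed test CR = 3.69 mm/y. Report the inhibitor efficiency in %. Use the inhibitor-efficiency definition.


Apply the inhibitor-efficiency definition: IE = (CR_blank − CR_inh)/CR_blank × 100
IE = (11.88 − 3.69) / 11.88 × 100
IE = 8.19 / 11.88 × 100 = 68.9 %

68.9 %


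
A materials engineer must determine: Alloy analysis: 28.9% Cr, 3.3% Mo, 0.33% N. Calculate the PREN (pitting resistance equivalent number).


Apply the PREN formula: PREN = Cr + 3.3*Mo + 16*N
PREN = 28.9 + 3.3*3.3 + 16*0.33
PREN = 28.9 + 10.89 + 5.28 = 45.07

45.07


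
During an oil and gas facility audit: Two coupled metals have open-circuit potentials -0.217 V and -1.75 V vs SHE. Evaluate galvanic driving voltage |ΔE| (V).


Driving voltage is the absolute potential difference.
|ΔE| = |-0.217 − (-1.75)| = 1.533 V

1.533 V


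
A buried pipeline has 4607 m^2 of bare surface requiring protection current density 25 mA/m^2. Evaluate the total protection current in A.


I = area * current density, then convert mA → A (÷1000)
I = 4607 * 25 / 1000 = 115.18 A

115.18 A


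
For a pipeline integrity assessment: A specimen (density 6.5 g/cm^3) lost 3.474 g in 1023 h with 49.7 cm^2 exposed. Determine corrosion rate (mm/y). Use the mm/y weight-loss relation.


Apply the mm/y weight-loss relation: CR = 87600 * W / (D * A * T)
Numerator: 87600 * 3.474 = 304322.4
Denominator: 6.5 * 49.7 * 1023 = 330480.15
CR = 304322.4 / 330480.15 = 0.9208 mm/y

0.9208 mm/y


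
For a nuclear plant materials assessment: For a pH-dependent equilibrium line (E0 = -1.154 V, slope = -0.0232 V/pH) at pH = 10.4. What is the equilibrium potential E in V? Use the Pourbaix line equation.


Apply the Pourbaix line equation: E = E0 + slope*pH
E = -1.154 + (-0.0232)*10.4 = -1.154 + (-0.24128) = -1.39528 V
Rounded to 3 decimal places: E = -1.395 V

-1.395 V


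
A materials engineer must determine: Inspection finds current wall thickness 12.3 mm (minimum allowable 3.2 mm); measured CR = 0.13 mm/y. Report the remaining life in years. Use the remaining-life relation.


Apply the remaining-life relation: RL = (t_current − t_min) / CR
RL = (12.3 − 3.2) / 0.13 = 9.1 / 0.13 = 70.0 years

70.0 years


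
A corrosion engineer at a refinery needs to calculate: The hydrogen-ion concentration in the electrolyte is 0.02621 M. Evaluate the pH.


pH = −log10[H+]
pH = −log10(0.02621) = 1.58

1.58


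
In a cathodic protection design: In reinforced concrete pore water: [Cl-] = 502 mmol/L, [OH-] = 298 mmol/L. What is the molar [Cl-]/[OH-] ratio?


Threshold parameter = [Cl-] / [OH-] (molar basis; both in mmol/L, so units cancel)
Ratio = 502 / 298 = 1.68

1.68


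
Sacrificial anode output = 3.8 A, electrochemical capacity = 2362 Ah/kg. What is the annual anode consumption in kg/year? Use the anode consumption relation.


Annual consumption = current * hours per year / capacity
Rate = 3.8 * 8760 / 2362 = 14.1 kg/year

14.1 kg/year


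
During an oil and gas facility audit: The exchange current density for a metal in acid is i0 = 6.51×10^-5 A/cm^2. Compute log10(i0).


i0 = 6.51×10^-5 A/cm^2
log10(i0) = -4.186

-4.186


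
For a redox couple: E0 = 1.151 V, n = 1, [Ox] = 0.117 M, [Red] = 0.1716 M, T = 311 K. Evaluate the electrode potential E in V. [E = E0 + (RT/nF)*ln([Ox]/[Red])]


Apply the Nernst equation: E = E0 + (RT/nF)*ln([Ox]/[Red])
Step 1: RT/nF = 8.314*311/(1*96485) = 0.02679851 V
Step 2: [Ox]/[Red] = 0.117/0.1716 = 0.681818
Step 3: ln(0.681818) = -0.382993
Step 4: correction = 0.02679851 * -0.382993 = -0.01 V
E = 1.151 + -0.01 = 1.141 V

1.141 V


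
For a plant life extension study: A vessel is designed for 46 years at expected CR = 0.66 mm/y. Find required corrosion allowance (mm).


Corrosion allowance = CR × design life
CA = 0.66 * 46 = 30.36 mm

30.36 mm


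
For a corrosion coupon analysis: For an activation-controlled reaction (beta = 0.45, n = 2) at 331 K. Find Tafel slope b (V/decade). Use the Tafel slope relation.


Apply the Tafel slope relation: b = 2.303*R*T/(beta*n*F)
Numerator: 2.303 * 8.314 * 331 = 6337.7
Denominator: 0.45 * 2 * 96485 = 86836.5
b = 6337.7 / 86836.5 = 0.073 V/decade

0.073 V/decade


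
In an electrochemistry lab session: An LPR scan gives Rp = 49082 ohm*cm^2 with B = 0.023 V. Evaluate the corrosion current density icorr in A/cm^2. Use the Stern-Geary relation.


Apply the Stern-Geary relation: icorr = B / Rp
icorr = 0.023 / 49082 = 4.686×10^-7 A/cm^2

4.686×10^-7 A/cm^2


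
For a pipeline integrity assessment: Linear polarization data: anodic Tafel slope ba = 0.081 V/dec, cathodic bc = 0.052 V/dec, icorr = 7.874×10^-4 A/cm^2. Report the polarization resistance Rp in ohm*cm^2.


Apply the Stern-Geary equation: Rp = ba*bc / (2.303*icorr*(ba+bc))
ba*bc = 0.081*0.052 = 0.004212
ba+bc = 0.133; 2.303*icorr*(ba+bc) = 2.303*7.874×10^-4*0.133 = 2.4117983×10^-4
Rp = 0.004212 / 2.4117983×10^-4 = 17.46 ohm*cm^2

17.46 ohm*cm^2


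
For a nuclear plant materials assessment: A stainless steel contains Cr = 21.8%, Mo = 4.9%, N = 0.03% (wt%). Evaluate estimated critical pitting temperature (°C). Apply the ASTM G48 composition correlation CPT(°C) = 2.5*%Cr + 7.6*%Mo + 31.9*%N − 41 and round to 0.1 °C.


Apply the ASTM G48 empirical CPT estimate: CPT(°C) = 2.5*%Cr + 7.6*%Mo + 31.9*%N − 41
2.5*21.8 = 54.5; 7.6*4.9 = 37.24; 31.9*0.03 = 0.957
CPT = 54.5 + 37.24 + 0.957 − 41 = 51.697 °C
Rounded to 0.1 °C: CPT ≈ 51.7 °C

51.7 °C


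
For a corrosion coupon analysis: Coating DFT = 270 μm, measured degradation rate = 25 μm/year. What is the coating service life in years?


Service life = thickness / degradation rate
Life = 270 / 25 = 10.8 years

10.8 years


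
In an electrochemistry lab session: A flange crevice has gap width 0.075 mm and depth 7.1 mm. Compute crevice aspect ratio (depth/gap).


Aspect ratio = depth / gap
Ratio = 7.1 / 0.075 = 94.7

94.7


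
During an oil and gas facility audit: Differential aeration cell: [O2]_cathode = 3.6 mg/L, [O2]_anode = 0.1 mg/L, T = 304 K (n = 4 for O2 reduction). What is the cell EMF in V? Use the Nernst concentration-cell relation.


Apply the Nernst concentration-cell relation: E = (RT/nF)*ln(C_cathode/C_anode)
RT/nF = 8.314*304/(4*96485) = 0.00654883 V
ln(3.6/0.1) = 3.58352
E = 0.00654883 * 3.58352 = 0.02347 V

0.02347 V


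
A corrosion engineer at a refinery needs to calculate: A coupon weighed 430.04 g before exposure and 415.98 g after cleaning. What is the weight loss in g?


Weight loss = initial − final
WL = 430.04 − 415.98 = 14.06 g

14.06 g


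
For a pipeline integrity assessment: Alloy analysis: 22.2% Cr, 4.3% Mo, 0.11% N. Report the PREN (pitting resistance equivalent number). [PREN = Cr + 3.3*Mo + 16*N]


Apply the PREN formula: PREN = Cr + 3.3*Mo + 16*N
PREN = 22.2 + 3.3*4.3 + 16*0.11
PREN = 22.2 + 14.19 + 1.76 = 38.15

38.15


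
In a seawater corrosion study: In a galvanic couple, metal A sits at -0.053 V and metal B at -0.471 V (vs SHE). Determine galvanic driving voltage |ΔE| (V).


Driving voltage is the absolute potential difference.
|ΔE| = |-0.053 − (-0.471)| = 0.418 V

0.418 V


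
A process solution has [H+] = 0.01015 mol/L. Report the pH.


pH = −log10[H+]
pH = −log10(0.01015) = 1.99

1.99


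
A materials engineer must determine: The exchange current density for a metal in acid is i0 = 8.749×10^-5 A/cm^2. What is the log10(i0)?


i0 = 8.749×10^-5 A/cm^2
log10(i0) = -4.058

-4.058


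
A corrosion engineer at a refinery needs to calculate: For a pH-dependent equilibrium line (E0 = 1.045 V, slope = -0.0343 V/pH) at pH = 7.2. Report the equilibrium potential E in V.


Apply the Pourbaix line equation: E = E0 + slope*pH
E = 1.045 + (-0.0343)*7.2 = 1.045 + (-0.24696) = 0.79804 V
Rounded to 3 decimal places: E = 0.798 V

0.798 V


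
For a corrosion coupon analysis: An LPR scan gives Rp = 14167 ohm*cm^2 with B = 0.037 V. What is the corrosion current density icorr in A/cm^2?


Apply the Stern-Geary relation: icorr = B / Rp
icorr = 0.037 / 14167 = 2.612×10^-6 A/cm^2

2.612×10^-6 A/cm^2


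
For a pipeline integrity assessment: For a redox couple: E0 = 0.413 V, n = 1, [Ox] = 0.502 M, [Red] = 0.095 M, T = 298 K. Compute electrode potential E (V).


Apply the Nernst equation: E = E0 + (RT/nF)*ln([Ox]/[Red])
Step 1: RT/nF = 8.314*298/(1*96485) = 0.02567831 V
Step 2: [Ox]/[Red] = 0.502/0.095 = 5.284211
Step 3: ln(5.284211) = 1.664723
Step 4: correction = 0.02567831 * 1.664723 = 0.0427 V
E = 0.413 + 0.0427 = 0.4557 V

0.4557 V


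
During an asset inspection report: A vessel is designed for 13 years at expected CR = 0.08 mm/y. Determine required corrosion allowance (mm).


Corrosion allowance = CR × design life
CA = 0.08 * 13 = 1.04 mm

1.04 mm


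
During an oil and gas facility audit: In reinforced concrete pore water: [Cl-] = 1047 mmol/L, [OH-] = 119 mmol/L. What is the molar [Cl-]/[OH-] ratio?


Threshold parameter = [Cl-] / [OH-] (molar basis; both in mmol/L, so units cancel)
Ratio = 1047 / 119 = 8.8

8.8


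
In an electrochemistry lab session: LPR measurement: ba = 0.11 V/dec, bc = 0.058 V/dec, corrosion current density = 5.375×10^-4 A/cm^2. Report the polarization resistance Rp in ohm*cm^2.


Apply the Stern-Geary equation: Rp = ba*bc / (2.303*icorr*(ba+bc))
ba*bc = 0.11*0.058 = 0.00638
ba+bc = 0.168; 2.303*icorr*(ba+bc) = 2.303*5.375×10^-4*0.168 = 2.079609×10^-4
Rp = 0.00638 / 2.079609×10^-4 = 30.7 ohm*cm^2

30.7 ohm*cm^2


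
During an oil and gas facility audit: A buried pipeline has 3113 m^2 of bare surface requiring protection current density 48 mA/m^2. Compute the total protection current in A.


I = area * current density, then convert mA → A (÷1000)
I = 3113 * 48 / 1000 = 149.42 A

149.42 A


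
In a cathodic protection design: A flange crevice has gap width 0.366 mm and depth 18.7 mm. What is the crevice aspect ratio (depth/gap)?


Aspect ratio = depth / gap
Ratio = 18.7 / 0.366 = 51.1

51.1


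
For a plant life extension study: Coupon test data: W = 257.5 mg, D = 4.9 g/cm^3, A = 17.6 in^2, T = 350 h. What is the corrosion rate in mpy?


Apply the mpy weight-loss relation: CR = 534 * W / (D * A * T)
Numerator: 534 * 257.5 = 137505.0
Denominator: 4.9 * 17.6 * 350 = 30184.0
CR = 137505.0 / 30184.0 = 4.5556 mpy

4.5556 mpy


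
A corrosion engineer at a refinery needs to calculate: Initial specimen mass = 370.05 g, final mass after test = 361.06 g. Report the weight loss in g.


Weight loss = initial − final
WL = 370.05 − 361.06 = 8.99 g

8.99 g


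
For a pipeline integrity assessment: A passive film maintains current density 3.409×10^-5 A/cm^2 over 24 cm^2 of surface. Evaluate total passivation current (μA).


I = i_pass * A, then convert A → μA (×10^6)
I = 3.409×10^-5 * 24 * 10^6 = 818.16 μA

818.16 μA


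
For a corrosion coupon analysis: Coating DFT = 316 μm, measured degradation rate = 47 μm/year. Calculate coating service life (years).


Service life = thickness / degradation rate
Life = 316 / 47 = 6.7 years

6.7 years


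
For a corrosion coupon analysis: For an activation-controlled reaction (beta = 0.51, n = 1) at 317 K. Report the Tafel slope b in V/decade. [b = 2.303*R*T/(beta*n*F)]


Apply the Tafel slope relation: b = 2.303*R*T/(beta*n*F)
Numerator: 2.303 * 8.314 * 317 = 6069.64
Denominator: 0.51 * 1 * 96485 = 49207.35
b = 6069.64 / 49207.35 = 0.1233 V/decade

0.1233 V/decade


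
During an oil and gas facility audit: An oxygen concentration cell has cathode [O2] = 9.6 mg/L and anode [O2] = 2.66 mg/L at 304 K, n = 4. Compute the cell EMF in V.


Apply the Nernst concentration-cell relation: E = (RT/nF)*ln(C_cathode/C_anode)
RT/nF = 8.314*304/(4*96485) = 0.00654883 V
ln(9.6/2.66) = 1.28344
E = 0.00654883 * 1.28344 = 0.00841 V

0.00841 V


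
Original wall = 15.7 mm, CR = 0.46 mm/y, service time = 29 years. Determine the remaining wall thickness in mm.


Remaining wall = original − CR × time
t = 15.7 − 0.46*29 = 15.7 − 13.34 = 2.36 mm

2.36 mm


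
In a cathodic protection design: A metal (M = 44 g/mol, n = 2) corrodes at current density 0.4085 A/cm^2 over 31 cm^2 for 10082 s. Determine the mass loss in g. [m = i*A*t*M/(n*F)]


Apply Faraday's law: m = i*A*t*M / (n*F)
Total charge passed Q = i*A*t = 0.4085*31*10082 = 127673.407 C
m = Q*M/(n*F) = 127673.407*44/(2*96485) = 29.1114 g

29.1114 g


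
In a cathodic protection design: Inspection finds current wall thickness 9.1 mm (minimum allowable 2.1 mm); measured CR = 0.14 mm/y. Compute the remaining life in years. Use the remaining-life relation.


Apply the remaining-life relation: RL = (t_current − t_min) / CR
RL = (9.1 − 2.1) / 0.14 = 7.0 / 0.14 = 50.0 years

50.0 years


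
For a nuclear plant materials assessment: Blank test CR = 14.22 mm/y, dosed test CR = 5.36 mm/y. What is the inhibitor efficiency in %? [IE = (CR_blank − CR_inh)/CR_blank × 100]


Apply the inhibitor-efficiency definition: IE = (CR_blank − CR_inh)/CR_blank × 100
IE = (14.22 − 5.36) / 14.22 × 100
IE = 8.86 / 14.22 × 100 = 62.3 %

62.3 %


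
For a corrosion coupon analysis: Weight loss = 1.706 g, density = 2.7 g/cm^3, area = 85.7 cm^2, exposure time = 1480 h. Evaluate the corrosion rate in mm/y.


Apply the mm/y weight-loss relation: CR = 87600 * W / (D * A * T)
Numerator: 87600 * 1.706 = 149445.6
Denominator: 2.7 * 85.7 * 1480 = 342457.2
CR = 149445.6 / 342457.2 = 0.4364 mm/y

0.4364 mm/y


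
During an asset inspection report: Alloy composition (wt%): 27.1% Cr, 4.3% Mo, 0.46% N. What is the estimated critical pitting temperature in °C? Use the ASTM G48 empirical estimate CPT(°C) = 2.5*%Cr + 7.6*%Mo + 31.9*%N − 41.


Apply the ASTM G48 empirical CPT estimate: CPT(°C) = 2.5*%Cr + 7.6*%Mo + 31.9*%N − 41
2.5*27.1 = 67.75; 7.6*4.3 = 32.68; 31.9*0.46 = 14.674
CPT = 67.75 + 32.68 + 14.674 − 41 = 74.104 °C
Rounded to 0.1 °C: CPT ≈ 74.1 °C

74.1 °C


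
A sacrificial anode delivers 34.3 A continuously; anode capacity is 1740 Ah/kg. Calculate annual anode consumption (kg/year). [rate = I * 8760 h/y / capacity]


Annual consumption = current * hours per year / capacity
Rate = 34.3 * 8760 / 1740 = 172.7 kg/year

172.7 kg/year


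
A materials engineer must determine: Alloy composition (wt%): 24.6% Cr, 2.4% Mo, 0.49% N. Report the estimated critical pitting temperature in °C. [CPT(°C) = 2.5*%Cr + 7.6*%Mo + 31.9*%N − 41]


Apply the ASTM G48 empirical CPT estimate: CPT(°C) = 2.5*%Cr + 7.6*%Mo + 31.9*%N − 41
2.5*24.6 = 61.5; 7.6*2.4 = 18.24; 31.9*0.49 = 15.631
CPT = 61.5 + 18.24 + 15.631 − 41 = 54.371 °C
Rounded to 0.1 °C: CPT ≈ 54.4 °C

54.4 °C


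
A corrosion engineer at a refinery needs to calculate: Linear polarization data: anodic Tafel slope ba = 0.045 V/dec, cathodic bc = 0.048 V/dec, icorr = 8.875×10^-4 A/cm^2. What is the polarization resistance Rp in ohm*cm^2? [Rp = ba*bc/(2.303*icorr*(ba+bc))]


Apply the Stern-Geary equation: Rp = ba*bc / (2.303*icorr*(ba+bc))
ba*bc = 0.045*0.048 = 0.00216
ba+bc = 0.093; 2.303*icorr*(ba+bc) = 2.303*8.875×10^-4*0.093 = 1.9008386×10^-4
Rp = 0.00216 / 1.9008386×10^-4 = 11.36 ohm*cm^2

11.36 ohm*cm^2


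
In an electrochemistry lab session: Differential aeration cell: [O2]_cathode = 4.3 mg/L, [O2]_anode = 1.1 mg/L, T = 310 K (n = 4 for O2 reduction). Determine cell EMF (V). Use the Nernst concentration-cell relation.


Apply the Nernst concentration-cell relation: E = (RT/nF)*ln(C_cathode/C_anode)
RT/nF = 8.314*310/(4*96485) = 0.00667808 V
ln(4.3/1.1) = 1.3633
E = 0.00667808 * 1.3633 = 0.0091 V

0.0091 V


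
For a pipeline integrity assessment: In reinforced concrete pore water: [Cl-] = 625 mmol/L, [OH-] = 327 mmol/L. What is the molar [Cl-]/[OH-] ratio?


Threshold parameter = [Cl-] / [OH-] (molar basis; both in mmol/L, so units cancel)
Ratio = 625 / 327 = 1.91

1.91


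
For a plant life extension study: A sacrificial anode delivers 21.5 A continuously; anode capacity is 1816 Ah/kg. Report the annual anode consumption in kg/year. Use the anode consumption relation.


Annual consumption = current * hours per year / capacity
Rate = 21.5 * 8760 / 1816 = 103.7 kg/year

103.7 kg/year


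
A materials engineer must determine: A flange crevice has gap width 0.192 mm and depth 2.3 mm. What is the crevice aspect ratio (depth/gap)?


Aspect ratio = depth / gap
Ratio = 2.3 / 0.192 = 12.0

12.0


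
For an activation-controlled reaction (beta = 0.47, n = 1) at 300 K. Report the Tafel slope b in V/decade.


Apply the Tafel slope relation: b = 2.303*R*T/(beta*n*F)
Numerator: 2.303 * 8.314 * 300 = 5744.14
Denominator: 0.47 * 1 * 96485 = 45347.95
b = 5744.14 / 45347.95 = 0.127 V/decade

0.127 V/decade


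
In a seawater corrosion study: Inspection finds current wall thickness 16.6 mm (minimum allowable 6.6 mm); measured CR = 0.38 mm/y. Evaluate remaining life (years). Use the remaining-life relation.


Apply the remaining-life relation: RL = (t_current − t_min) / CR
RL = (16.6 − 6.6) / 0.38 = 10.0 / 0.38 = 26.3 years

26.3 years


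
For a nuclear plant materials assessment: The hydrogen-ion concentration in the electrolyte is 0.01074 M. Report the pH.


pH = −log10[H+]
pH = −log10(0.01074) = 1.97

1.97


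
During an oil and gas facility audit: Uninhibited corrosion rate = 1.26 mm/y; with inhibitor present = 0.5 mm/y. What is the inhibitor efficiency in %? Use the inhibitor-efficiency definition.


Apply the inhibitor-efficiency definition: IE = (CR_blank − CR_inh)/CR_blank × 100
IE = (1.26 − 0.5) / 1.26 × 100
IE = 0.76 / 1.26 × 100 = 60.3 %

60.3 %


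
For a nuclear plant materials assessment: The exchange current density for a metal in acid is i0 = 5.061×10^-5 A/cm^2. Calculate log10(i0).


i0 = 5.061×10^-5 A/cm^2
log10(i0) = -4.296

-4.296


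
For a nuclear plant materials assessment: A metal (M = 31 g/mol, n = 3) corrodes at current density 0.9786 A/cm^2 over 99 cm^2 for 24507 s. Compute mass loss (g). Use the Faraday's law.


Apply Faraday's law: m = i*A*t*M / (n*F)
Total charge passed Q = i*A*t = 0.9786*99*24507 = 2374272.4698 C
m = Q*M/(n*F) = 2374272.4698*31/(3*96485) = 254.279 g

254.279 g


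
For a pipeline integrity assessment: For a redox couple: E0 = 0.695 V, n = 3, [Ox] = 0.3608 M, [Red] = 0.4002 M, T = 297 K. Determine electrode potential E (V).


Apply the Nernst equation: E = E0 + (RT/nF)*ln([Ox]/[Red])
Step 1: RT/nF = 8.314*297/(3*96485) = 0.00853071 V
Step 2: [Ox]/[Red] = 0.3608/0.4002 = 0.901549
Step 3: ln(0.901549) = -0.103641
Step 4: correction = 0.00853071 * -0.103641 = -0.0009 V
E = 0.695 + -0.0009 = 0.6941 V

0.6941 V


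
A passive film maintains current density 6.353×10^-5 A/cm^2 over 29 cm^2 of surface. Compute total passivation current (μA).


I = i_pass * A, then convert A → μA (×10^6)
I = 6.353×10^-5 * 29 * 10^6 = 1842.37 μA

1842.37 μA


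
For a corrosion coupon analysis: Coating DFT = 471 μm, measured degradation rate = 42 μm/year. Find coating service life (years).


Service life = thickness / degradation rate
Life = 471 / 42 = 11.2 years

11.2 years


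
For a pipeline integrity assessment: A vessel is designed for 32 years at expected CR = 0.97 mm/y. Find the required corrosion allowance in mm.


Corrosion allowance = CR × design life
CA = 0.97 * 32 = 31.04 mm

31.04 mm


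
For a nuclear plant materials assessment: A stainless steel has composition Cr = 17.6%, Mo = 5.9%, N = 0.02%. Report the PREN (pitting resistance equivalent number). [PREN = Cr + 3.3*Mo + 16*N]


Apply the PREN formula: PREN = Cr + 3.3*Mo + 16*N
PREN = 17.6 + 3.3*5.9 + 16*0.02
PREN = 17.6 + 19.47 + 0.32 = 37.39

37.39


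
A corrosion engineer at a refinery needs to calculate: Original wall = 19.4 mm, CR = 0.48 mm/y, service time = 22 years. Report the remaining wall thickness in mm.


Remaining wall = original − CR × time
t = 19.4 − 0.48*22 = 19.4 − 10.56 = 8.84 mm

8.84 mm


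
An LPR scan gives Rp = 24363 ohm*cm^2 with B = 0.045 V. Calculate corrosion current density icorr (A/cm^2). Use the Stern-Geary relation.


Apply the Stern-Geary relation: icorr = B / Rp
icorr = 0.045 / 24363 = 1.847×10^-6 A/cm^2

1.847×10^-6 A/cm^2


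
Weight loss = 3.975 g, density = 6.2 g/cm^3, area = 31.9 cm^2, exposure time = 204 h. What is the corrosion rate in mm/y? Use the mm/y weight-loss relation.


Apply the mm/y weight-loss relation: CR = 87600 * W / (D * A * T)
Numerator: 87600 * 3.975 = 348210.0
Denominator: 6.2 * 31.9 * 204 = 40347.12
CR = 348210.0 / 40347.12 = 8.63036 mm/y

8.63036 mm/y


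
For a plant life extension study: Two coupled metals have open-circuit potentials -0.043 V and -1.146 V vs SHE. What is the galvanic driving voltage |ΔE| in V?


Driving voltage is the absolute potential difference.
|ΔE| = |-0.043 − (-1.146)| = 1.103 V

1.103 V


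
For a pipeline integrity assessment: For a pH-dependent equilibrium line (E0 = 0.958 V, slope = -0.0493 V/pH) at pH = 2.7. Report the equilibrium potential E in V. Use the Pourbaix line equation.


Apply the Pourbaix line equation: E = E0 + slope*pH
E = 0.958 + (-0.0493)*2.7 = 0.958 + (-0.13311) = 0.82489 V
Rounded to 4 decimal places: E = 0.8249 V

0.8249 V


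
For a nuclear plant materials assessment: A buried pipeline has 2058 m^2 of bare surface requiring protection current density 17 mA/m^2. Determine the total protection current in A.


I = area * current density, then convert mA → A (÷1000)
I = 2058 * 17 / 1000 = 34.99 A

34.99 A


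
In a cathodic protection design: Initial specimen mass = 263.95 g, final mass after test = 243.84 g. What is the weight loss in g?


Weight loss = initial − final
WL = 263.95 − 243.84 = 20.11 g

20.11 g


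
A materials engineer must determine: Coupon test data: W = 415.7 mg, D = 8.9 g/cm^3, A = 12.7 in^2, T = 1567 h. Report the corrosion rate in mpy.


Apply the mpy weight-loss relation: CR = 534 * W / (D * A * T)
Numerator: 534 * 415.7 = 221983.8
Denominator: 8.9 * 12.7 * 1567 = 177118.01
CR = 221983.8 / 177118.01 = 1.2533 mpy

1.2533 mpy


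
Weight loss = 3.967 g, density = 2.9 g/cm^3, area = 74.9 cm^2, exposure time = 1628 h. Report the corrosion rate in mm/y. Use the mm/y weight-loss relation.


Apply the mm/y weight-loss relation: CR = 87600 * W / (D * A * T)
Numerator: 87600 * 3.967 = 347509.2
Denominator: 2.9 * 74.9 * 1628 = 353617.88
CR = 347509.2 / 353617.88 = 0.982725 mm/y

0.982725 mm/y


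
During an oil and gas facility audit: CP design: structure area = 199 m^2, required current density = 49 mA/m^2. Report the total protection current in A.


I = area * current density, then convert mA → A (÷1000)
I = 199 * 49 / 1000 = 9.75 A

9.75 A


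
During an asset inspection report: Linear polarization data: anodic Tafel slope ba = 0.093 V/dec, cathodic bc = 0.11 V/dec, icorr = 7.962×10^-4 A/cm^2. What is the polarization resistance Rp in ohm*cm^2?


Apply the Stern-Geary equation: Rp = ba*bc / (2.303*icorr*(ba+bc))
ba*bc = 0.093*0.11 = 0.01023
ba+bc = 0.203; 2.303*icorr*(ba+bc) = 2.303*7.962×10^-4*0.203 = 3.7223067×10^-4
Rp = 0.01023 / 3.7223067×10^-4 = 27.5 ohm*cm^2

27.5 ohm*cm^2


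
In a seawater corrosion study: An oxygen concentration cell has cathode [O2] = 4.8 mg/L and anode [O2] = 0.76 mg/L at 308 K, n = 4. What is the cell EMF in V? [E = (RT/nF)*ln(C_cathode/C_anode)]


Apply the Nernst concentration-cell relation: E = (RT/nF)*ln(C_cathode/C_anode)
RT/nF = 8.314*308/(4*96485) = 0.006635 V
ln(4.8/0.76) = 1.84305
E = 0.006635 * 1.84305 = 0.01223 V

0.01223 V


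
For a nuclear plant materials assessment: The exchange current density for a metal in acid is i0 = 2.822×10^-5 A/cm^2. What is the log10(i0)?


i0 = 2.822×10^-5 A/cm^2
log10(i0) = -4.549

-4.549


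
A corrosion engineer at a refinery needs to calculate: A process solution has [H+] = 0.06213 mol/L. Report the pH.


pH = −log10[H+]
pH = −log10(0.06213) = 1.21

1.21


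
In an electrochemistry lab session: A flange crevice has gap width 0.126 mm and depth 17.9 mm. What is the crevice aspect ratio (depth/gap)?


Aspect ratio = depth / gap
Ratio = 17.9 / 0.126 = 142.1

142.1


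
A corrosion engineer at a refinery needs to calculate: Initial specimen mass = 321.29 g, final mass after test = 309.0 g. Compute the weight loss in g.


Weight loss = initial − final
WL = 321.29 − 309.0 = 12.29 g

12.29 g


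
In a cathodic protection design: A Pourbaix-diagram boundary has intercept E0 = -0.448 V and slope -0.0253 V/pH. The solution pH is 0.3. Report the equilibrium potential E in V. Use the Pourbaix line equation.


Apply the Pourbaix line equation: E = E0 + slope*pH
E = -0.448 + (-0.0253)*0.3 = -0.448 + (-0.00759) = -0.45559 V
Rounded to 3 decimal places: E = -0.456 V

-0.456 V


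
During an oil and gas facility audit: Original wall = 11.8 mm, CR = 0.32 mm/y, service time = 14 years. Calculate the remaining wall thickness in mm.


Remaining wall = original − CR × time
t = 11.8 − 0.32*14 = 11.8 − 4.48 = 7.32 mm

7.32 mm


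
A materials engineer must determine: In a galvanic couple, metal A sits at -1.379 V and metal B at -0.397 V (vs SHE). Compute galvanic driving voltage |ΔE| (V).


Driving voltage is the absolute potential difference.
|ΔE| = |-1.379 − (-0.397)| = 0.982 V

0.982 V


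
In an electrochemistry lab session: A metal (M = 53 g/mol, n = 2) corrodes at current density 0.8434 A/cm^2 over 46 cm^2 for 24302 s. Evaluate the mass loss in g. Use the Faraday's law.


Apply Faraday's law: m = i*A*t*M / (n*F)
Total charge passed Q = i*A*t = 0.8434*46*24302 = 942830.1128 C
m = Q*M/(n*F) = 942830.1128*53/(2*96485) = 258.9521 g

258.9521 g


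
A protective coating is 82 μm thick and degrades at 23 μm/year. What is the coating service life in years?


Service life = thickness / degradation rate
Life = 82 / 23 = 3.6 years

3.6 years


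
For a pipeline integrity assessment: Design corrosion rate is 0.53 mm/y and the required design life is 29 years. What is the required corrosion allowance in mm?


Corrosion allowance = CR × design life
CA = 0.53 * 29 = 15.37 mm

15.37 mm


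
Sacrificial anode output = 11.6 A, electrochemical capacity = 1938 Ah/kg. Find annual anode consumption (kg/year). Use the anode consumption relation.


Annual consumption = current * hours per year / capacity
Rate = 11.6 * 8760 / 1938 = 52.4 kg/year

52.4 kg/year


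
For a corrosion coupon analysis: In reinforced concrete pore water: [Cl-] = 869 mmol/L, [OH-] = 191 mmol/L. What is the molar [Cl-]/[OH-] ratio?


Threshold parameter = [Cl-] / [OH-] (molar basis; both in mmol/L, so units cancel)
Ratio = 869 / 191 = 4.55

4.55


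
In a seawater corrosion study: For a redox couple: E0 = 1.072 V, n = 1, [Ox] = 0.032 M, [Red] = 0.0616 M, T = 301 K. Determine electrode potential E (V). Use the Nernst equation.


Apply the Nernst equation: E = E0 + (RT/nF)*ln([Ox]/[Red])
Step 1: RT/nF = 8.314*301/(1*96485) = 0.02593682 V
Step 2: [Ox]/[Red] = 0.032/0.0616 = 0.519481
Step 3: ln(0.519481) = -0.654925
Step 4: correction = 0.02593682 * -0.654925 = -0.017 V
E = 1.072 + -0.017 = 1.055 V

1.055 V


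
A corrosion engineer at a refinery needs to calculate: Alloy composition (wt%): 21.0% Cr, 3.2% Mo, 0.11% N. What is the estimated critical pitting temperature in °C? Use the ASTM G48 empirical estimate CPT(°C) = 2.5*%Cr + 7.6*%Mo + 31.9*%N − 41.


Apply the ASTM G48 empirical CPT estimate: CPT(°C) = 2.5*%Cr + 7.6*%Mo + 31.9*%N − 41
2.5*21.0 = 52.5; 7.6*3.2 = 24.32; 31.9*0.11 = 3.509
CPT = 52.5 + 24.32 + 3.509 − 41 = 39.329 °C
Rounded to 0.1 °C: CPT ≈ 39.3 °C

39.3 °C


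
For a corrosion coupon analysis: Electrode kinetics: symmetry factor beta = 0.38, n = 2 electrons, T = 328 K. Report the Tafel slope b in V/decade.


Apply the Tafel slope relation: b = 2.303*R*T/(beta*n*F)
Numerator: 2.303 * 8.314 * 328 = 6280.26
Denominator: 0.38 * 2 * 96485 = 73328.6
b = 6280.26 / 73328.6 = 0.0856 V/decade

0.0856 V/decade


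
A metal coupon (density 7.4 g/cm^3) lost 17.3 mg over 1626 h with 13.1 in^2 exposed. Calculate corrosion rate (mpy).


Apply the mpy weight-loss relation: CR = 534 * W / (D * A * T)
Numerator: 534 * 17.3 = 9238.2
Denominator: 7.4 * 13.1 * 1626 = 157624.44
CR = 9238.2 / 157624.44 = 0.059 mpy

0.059 mpy


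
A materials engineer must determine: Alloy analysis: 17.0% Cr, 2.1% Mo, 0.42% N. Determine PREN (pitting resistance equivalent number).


Apply the PREN formula: PREN = Cr + 3.3*Mo + 16*N
PREN = 17.0 + 3.3*2.1 + 16*0.42
PREN = 17.0 + 6.93 + 6.72 = 30.65

30.65


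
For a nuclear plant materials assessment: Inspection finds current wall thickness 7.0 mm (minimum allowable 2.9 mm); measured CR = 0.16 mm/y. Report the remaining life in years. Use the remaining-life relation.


Apply the remaining-life relation: RL = (t_current − t_min) / CR
RL = (7.0 − 2.9) / 0.16 = 4.1 / 0.16 = 25.6 years

25.6 years


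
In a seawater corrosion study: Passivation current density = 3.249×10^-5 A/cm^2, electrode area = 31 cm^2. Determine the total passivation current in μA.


I = i_pass * A, then convert A → μA (×10^6)
I = 3.249×10^-5 * 31 * 10^6 = 1007.19 μA

1007.19 μA


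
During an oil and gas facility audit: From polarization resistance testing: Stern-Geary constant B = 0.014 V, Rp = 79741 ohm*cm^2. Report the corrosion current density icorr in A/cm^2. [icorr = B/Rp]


Apply the Stern-Geary relation: icorr = B / Rp
icorr = 0.014 / 79741 = 1.756×10^-7 A/cm^2

1.756×10^-7 A/cm^2


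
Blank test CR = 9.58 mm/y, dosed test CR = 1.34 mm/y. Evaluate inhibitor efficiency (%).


Apply the inhibitor-efficiency definition: IE = (CR_blank − CR_inh)/CR_blank × 100
IE = (9.58 − 1.34) / 9.58 × 100
IE = 8.24 / 9.58 × 100 = 86.0 %

86.0 %


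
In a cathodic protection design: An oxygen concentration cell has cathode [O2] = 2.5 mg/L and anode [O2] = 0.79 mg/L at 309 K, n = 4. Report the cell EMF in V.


Apply the Nernst concentration-cell relation: E = (RT/nF)*ln(C_cathode/C_anode)
RT/nF = 8.314*309/(4*96485) = 0.00665654 V
ln(2.5/0.79) = 1.15201
E = 0.00665654 * 1.15201 = 0.00767 V

0.00767 V


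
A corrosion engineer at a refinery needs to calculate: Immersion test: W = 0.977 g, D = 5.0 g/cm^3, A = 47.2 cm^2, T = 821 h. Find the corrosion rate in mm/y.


Apply the mm/y weight-loss relation: CR = 87600 * W / (D * A * T)
Numerator: 87600 * 0.977 = 85585.2
Denominator: 5.0 * 47.2 * 821 = 193756.0
CR = 85585.2 / 193756.0 = 0.44172 mm/y

0.44172 mm/y


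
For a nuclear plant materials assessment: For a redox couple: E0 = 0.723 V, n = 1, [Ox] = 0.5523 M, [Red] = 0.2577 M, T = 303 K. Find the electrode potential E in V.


Apply the Nernst equation: E = E0 + (RT/nF)*ln([Ox]/[Red])
Step 1: RT/nF = 8.314*303/(1*96485) = 0.02610916 V
Step 2: [Ox]/[Red] = 0.5523/0.2577 = 2.14319
Step 3: ln(2.14319) = 0.762295
Step 4: correction = 0.02610916 * 0.762295 = 0.0199 V
E = 0.723 + 0.0199 = 0.7429 V

0.7429 V


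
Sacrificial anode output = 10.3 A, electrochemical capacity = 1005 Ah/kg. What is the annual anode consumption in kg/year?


Annual consumption = current * hours per year / capacity
Rate = 10.3 * 8760 / 1005 = 89.8 kg/year

89.8 kg/year


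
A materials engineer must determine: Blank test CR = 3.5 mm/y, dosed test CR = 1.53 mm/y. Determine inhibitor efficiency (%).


Apply the inhibitor-efficiency definition: IE = (CR_blank − CR_inh)/CR_blank × 100
IE = (3.5 − 1.53) / 3.5 × 100
IE = 1.97 / 3.5 × 100 = 56.3 %

56.3 %


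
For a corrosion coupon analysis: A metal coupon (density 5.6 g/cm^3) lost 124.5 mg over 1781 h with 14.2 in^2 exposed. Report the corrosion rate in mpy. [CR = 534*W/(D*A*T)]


Apply the mpy weight-loss relation: CR = 534 * W / (D * A * T)
Numerator: 534 * 124.5 = 66483.0
Denominator: 5.6 * 14.2 * 1781 = 141625.12
CR = 66483.0 / 141625.12 = 0.46943 mpy

0.46943 mpy


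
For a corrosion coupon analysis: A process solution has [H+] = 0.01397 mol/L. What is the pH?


pH = −log10[H+]
pH = −log10(0.01397) = 1.85

1.85


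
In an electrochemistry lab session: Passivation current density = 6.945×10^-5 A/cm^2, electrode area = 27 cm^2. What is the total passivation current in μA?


I = i_pass * A, then convert A → μA (×10^6)
I = 6.945×10^-5 * 27 * 10^6 = 1875.15 μA

1875.15 μA


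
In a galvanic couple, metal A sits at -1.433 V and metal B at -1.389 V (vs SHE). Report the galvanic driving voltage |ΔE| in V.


Driving voltage is the absolute potential difference.
|ΔE| = |-1.433 − (-1.389)| = 0.044 V

0.044 V


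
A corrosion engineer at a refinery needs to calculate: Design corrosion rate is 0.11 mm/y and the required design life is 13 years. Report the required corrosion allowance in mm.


Corrosion allowance = CR × design life
CA = 0.11 * 13 = 1.43 mm

1.43 mm


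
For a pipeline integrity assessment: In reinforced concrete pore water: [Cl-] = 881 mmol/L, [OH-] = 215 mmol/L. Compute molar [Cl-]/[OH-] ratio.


Threshold parameter = [Cl-] / [OH-] (molar basis; both in mmol/L, so units cancel)
Ratio = 881 / 215 = 4.1

4.1


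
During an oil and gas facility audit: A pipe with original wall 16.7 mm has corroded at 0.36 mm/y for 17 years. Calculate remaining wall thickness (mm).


Remaining wall = original − CR × time
t = 16.7 − 0.36*17 = 16.7 − 6.12 = 10.58 mm

10.58 mm


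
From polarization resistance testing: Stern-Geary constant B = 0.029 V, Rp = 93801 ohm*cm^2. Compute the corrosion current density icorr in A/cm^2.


Apply the Stern-Geary relation: icorr = B / Rp
icorr = 0.029 / 93801 = 3.092×10^-7 A/cm^2

3.092×10^-7 A/cm^2


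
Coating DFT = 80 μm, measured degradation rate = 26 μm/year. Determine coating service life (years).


Service life = thickness / degradation rate
Life = 80 / 26 = 3.1 years

3.1 years


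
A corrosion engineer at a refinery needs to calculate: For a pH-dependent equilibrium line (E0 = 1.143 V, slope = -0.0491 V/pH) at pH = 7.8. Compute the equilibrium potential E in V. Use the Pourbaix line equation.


Apply the Pourbaix line equation: E = E0 + slope*pH
E = 1.143 + (-0.0491)*7.8 = 1.143 + (-0.38298) = 0.76002 V
Rounded to 3 decimal places: E = 0.760 V

0.760 V


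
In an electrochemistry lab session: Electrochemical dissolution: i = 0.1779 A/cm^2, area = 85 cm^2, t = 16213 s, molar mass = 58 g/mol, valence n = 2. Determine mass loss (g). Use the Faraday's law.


Apply Faraday's law: m = i*A*t*M / (n*F)
Total charge passed Q = i*A*t = 0.1779*85*16213 = 245164.8795 C
m = Q*M/(n*F) = 245164.8795*58/(2*96485) = 73.688 g

73.688 g


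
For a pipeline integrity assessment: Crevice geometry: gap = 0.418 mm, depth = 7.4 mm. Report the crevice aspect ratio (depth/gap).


Aspect ratio = depth / gap
Ratio = 7.4 / 0.418 = 17.7

17.7


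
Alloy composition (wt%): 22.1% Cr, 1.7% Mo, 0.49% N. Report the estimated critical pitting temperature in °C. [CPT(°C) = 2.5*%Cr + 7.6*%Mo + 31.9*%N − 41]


Apply the ASTM G48 empirical CPT estimate: CPT(°C) = 2.5*%Cr + 7.6*%Mo + 31.9*%N − 41
2.5*22.1 = 55.25; 7.6*1.7 = 12.92; 31.9*0.49 = 15.631
CPT = 55.25 + 12.92 + 15.631 − 41 = 42.801 °C
Rounded to 0.1 °C: CPT ≈ 42.8 °C

42.8 °C


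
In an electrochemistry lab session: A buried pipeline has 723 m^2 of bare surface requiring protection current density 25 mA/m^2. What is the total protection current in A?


I = area * current density, then convert mA → A (÷1000)
I = 723 * 25 / 1000 = 18.08 A

18.08 A


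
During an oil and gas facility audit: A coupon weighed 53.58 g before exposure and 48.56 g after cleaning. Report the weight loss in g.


Weight loss = initial − final
WL = 53.58 − 48.56 = 5.02 g

5.02 g


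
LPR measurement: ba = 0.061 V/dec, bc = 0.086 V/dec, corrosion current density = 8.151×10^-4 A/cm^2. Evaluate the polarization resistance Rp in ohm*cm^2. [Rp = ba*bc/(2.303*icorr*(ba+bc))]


Apply the Stern-Geary equation: Rp = ba*bc / (2.303*icorr*(ba+bc))
ba*bc = 0.061*0.086 = 0.005246
ba+bc = 0.147; 2.303*icorr*(ba+bc) = 2.303*8.151×10^-4*0.147 = 2.7594477×10^-4
Rp = 0.005246 / 2.7594477×10^-4 = 19.0 ohm*cm^2

19.0 ohm*cm^2


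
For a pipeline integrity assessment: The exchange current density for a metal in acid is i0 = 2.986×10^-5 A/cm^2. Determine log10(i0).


i0 = 2.986×10^-5 A/cm^2
log10(i0) = -4.525

-4.525


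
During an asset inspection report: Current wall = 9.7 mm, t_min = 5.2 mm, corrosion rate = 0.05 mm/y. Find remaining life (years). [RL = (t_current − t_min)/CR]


Apply the remaining-life relation: RL = (t_current − t_min) / CR
RL = (9.7 − 5.2) / 0.05 = 4.5 / 0.05 = 90.0 years

90.0 years


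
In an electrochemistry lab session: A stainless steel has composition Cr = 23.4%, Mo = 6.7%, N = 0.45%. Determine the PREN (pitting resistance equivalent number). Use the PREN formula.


Apply the PREN formula: PREN = Cr + 3.3*Mo + 16*N
PREN = 23.4 + 3.3*6.7 + 16*0.45
PREN = 23.4 + 22.11 + 7.2 = 52.71

52.71


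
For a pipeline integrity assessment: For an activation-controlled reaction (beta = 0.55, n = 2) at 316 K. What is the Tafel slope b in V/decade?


Apply the Tafel slope relation: b = 2.303*R*T/(beta*n*F)
Numerator: 2.303 * 8.314 * 316 = 6050.5
Denominator: 0.55 * 2 * 96485 = 106133.5
b = 6050.5 / 106133.5 = 0.057 V/decade

0.057 V/decade


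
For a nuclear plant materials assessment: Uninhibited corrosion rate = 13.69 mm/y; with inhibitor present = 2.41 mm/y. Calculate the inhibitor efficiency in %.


Apply the inhibitor-efficiency definition: IE = (CR_blank − CR_inh)/CR_blank × 100
IE = (13.69 − 2.41) / 13.69 × 100
IE = 11.28 / 13.69 × 100 = 82.4 %

82.4 %


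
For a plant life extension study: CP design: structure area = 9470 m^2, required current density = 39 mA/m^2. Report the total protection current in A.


I = area * current density, then convert mA → A (÷1000)
I = 9470 * 39 / 1000 = 369.33 A

369.33 A


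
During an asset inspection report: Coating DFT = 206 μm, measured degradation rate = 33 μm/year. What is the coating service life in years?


Service life = thickness / degradation rate
Life = 206 / 33 = 6.2 years

6.2 years


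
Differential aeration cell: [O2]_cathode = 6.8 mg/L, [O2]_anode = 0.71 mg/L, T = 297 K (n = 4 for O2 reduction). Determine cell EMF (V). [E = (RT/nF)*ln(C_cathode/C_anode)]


Apply the Nernst concentration-cell relation: E = (RT/nF)*ln(C_cathode/C_anode)
RT/nF = 8.314*297/(4*96485) = 0.00639804 V
ln(6.8/0.71) = 2.25941
E = 0.00639804 * 2.25941 = 0.01446 V

0.01446 V
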